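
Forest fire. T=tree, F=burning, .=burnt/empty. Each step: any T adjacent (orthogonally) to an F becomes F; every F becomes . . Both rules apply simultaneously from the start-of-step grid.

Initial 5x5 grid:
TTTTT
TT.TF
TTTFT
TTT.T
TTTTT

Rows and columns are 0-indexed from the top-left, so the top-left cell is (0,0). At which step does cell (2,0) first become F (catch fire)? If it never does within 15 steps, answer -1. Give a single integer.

Step 1: cell (2,0)='T' (+4 fires, +2 burnt)
Step 2: cell (2,0)='T' (+4 fires, +4 burnt)
Step 3: cell (2,0)='F' (+6 fires, +4 burnt)
  -> target ignites at step 3
Step 4: cell (2,0)='.' (+5 fires, +6 burnt)
Step 5: cell (2,0)='.' (+2 fires, +5 burnt)
Step 6: cell (2,0)='.' (+0 fires, +2 burnt)
  fire out at step 6

3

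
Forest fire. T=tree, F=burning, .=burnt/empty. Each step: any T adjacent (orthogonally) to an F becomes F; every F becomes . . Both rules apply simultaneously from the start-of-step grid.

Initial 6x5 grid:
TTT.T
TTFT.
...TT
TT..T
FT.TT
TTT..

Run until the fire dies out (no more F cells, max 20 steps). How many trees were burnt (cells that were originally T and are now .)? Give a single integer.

Answer: 17

Derivation:
Step 1: +6 fires, +2 burnt (F count now 6)
Step 2: +5 fires, +6 burnt (F count now 5)
Step 3: +3 fires, +5 burnt (F count now 3)
Step 4: +1 fires, +3 burnt (F count now 1)
Step 5: +1 fires, +1 burnt (F count now 1)
Step 6: +1 fires, +1 burnt (F count now 1)
Step 7: +0 fires, +1 burnt (F count now 0)
Fire out after step 7
Initially T: 18, now '.': 29
Total burnt (originally-T cells now '.'): 17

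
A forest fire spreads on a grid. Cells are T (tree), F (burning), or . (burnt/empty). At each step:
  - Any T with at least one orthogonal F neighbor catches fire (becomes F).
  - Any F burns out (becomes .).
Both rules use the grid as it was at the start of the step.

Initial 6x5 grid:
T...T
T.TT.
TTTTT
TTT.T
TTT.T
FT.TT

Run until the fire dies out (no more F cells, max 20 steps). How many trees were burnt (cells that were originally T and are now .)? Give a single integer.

Answer: 20

Derivation:
Step 1: +2 fires, +1 burnt (F count now 2)
Step 2: +2 fires, +2 burnt (F count now 2)
Step 3: +3 fires, +2 burnt (F count now 3)
Step 4: +3 fires, +3 burnt (F count now 3)
Step 5: +2 fires, +3 burnt (F count now 2)
Step 6: +2 fires, +2 burnt (F count now 2)
Step 7: +2 fires, +2 burnt (F count now 2)
Step 8: +1 fires, +2 burnt (F count now 1)
Step 9: +1 fires, +1 burnt (F count now 1)
Step 10: +1 fires, +1 burnt (F count now 1)
Step 11: +1 fires, +1 burnt (F count now 1)
Step 12: +0 fires, +1 burnt (F count now 0)
Fire out after step 12
Initially T: 21, now '.': 29
Total burnt (originally-T cells now '.'): 20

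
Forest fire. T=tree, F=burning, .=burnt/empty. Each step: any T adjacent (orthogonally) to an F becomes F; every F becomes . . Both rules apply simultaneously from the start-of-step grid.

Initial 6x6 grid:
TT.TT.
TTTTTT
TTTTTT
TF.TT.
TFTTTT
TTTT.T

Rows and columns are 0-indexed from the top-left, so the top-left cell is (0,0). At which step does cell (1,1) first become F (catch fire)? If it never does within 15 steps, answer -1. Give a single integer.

Step 1: cell (1,1)='T' (+5 fires, +2 burnt)
Step 2: cell (1,1)='F' (+6 fires, +5 burnt)
  -> target ignites at step 2
Step 3: cell (1,1)='.' (+7 fires, +6 burnt)
Step 4: cell (1,1)='.' (+5 fires, +7 burnt)
Step 5: cell (1,1)='.' (+4 fires, +5 burnt)
Step 6: cell (1,1)='.' (+2 fires, +4 burnt)
Step 7: cell (1,1)='.' (+0 fires, +2 burnt)
  fire out at step 7

2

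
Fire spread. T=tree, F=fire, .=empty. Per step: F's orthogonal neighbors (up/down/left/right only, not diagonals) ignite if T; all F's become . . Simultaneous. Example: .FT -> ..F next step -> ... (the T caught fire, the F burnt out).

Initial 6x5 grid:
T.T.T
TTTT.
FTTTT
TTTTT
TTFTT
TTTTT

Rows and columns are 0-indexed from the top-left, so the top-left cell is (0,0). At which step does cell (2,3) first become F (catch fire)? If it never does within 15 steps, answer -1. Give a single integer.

Step 1: cell (2,3)='T' (+7 fires, +2 burnt)
Step 2: cell (2,3)='T' (+9 fires, +7 burnt)
Step 3: cell (2,3)='F' (+5 fires, +9 burnt)
  -> target ignites at step 3
Step 4: cell (2,3)='.' (+3 fires, +5 burnt)
Step 5: cell (2,3)='.' (+0 fires, +3 burnt)
  fire out at step 5

3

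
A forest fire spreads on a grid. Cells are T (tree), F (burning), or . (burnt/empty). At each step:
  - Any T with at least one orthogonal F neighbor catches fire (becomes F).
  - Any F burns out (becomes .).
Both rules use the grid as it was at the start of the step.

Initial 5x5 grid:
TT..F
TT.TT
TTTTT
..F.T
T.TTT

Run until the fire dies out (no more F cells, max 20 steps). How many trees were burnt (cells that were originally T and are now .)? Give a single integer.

Answer: 15

Derivation:
Step 1: +3 fires, +2 burnt (F count now 3)
Step 2: +5 fires, +3 burnt (F count now 5)
Step 3: +4 fires, +5 burnt (F count now 4)
Step 4: +2 fires, +4 burnt (F count now 2)
Step 5: +1 fires, +2 burnt (F count now 1)
Step 6: +0 fires, +1 burnt (F count now 0)
Fire out after step 6
Initially T: 16, now '.': 24
Total burnt (originally-T cells now '.'): 15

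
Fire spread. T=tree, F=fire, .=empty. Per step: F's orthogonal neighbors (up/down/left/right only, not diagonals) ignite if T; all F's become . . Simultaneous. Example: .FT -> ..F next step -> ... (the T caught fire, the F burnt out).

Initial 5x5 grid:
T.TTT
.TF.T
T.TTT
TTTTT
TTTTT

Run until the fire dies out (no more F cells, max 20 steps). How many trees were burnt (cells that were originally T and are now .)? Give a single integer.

Step 1: +3 fires, +1 burnt (F count now 3)
Step 2: +3 fires, +3 burnt (F count now 3)
Step 3: +5 fires, +3 burnt (F count now 5)
Step 4: +5 fires, +5 burnt (F count now 5)
Step 5: +3 fires, +5 burnt (F count now 3)
Step 6: +0 fires, +3 burnt (F count now 0)
Fire out after step 6
Initially T: 20, now '.': 24
Total burnt (originally-T cells now '.'): 19

Answer: 19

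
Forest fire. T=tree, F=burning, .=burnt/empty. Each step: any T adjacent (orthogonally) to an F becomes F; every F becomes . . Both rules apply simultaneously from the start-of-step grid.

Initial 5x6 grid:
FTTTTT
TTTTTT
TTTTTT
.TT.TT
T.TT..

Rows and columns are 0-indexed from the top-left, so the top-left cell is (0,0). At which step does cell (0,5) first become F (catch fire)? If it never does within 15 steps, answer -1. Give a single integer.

Step 1: cell (0,5)='T' (+2 fires, +1 burnt)
Step 2: cell (0,5)='T' (+3 fires, +2 burnt)
Step 3: cell (0,5)='T' (+3 fires, +3 burnt)
Step 4: cell (0,5)='T' (+4 fires, +3 burnt)
Step 5: cell (0,5)='F' (+4 fires, +4 burnt)
  -> target ignites at step 5
Step 6: cell (0,5)='.' (+3 fires, +4 burnt)
Step 7: cell (0,5)='.' (+3 fires, +3 burnt)
Step 8: cell (0,5)='.' (+1 fires, +3 burnt)
Step 9: cell (0,5)='.' (+0 fires, +1 burnt)
  fire out at step 9

5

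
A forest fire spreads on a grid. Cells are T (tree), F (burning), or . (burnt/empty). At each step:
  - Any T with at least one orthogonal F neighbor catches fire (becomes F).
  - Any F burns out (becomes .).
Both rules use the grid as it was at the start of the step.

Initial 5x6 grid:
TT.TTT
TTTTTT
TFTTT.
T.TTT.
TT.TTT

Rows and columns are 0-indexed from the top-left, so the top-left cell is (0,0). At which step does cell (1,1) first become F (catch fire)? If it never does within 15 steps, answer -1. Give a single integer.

Step 1: cell (1,1)='F' (+3 fires, +1 burnt)
  -> target ignites at step 1
Step 2: cell (1,1)='.' (+6 fires, +3 burnt)
Step 3: cell (1,1)='.' (+5 fires, +6 burnt)
Step 4: cell (1,1)='.' (+5 fires, +5 burnt)
Step 5: cell (1,1)='.' (+3 fires, +5 burnt)
Step 6: cell (1,1)='.' (+2 fires, +3 burnt)
Step 7: cell (1,1)='.' (+0 fires, +2 burnt)
  fire out at step 7

1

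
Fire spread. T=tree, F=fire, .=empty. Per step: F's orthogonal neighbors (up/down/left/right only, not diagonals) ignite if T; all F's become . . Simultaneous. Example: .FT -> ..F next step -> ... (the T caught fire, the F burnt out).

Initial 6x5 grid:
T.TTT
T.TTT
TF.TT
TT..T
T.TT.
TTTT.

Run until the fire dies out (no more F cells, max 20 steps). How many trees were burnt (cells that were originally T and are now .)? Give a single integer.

Step 1: +2 fires, +1 burnt (F count now 2)
Step 2: +2 fires, +2 burnt (F count now 2)
Step 3: +2 fires, +2 burnt (F count now 2)
Step 4: +1 fires, +2 burnt (F count now 1)
Step 5: +1 fires, +1 burnt (F count now 1)
Step 6: +1 fires, +1 burnt (F count now 1)
Step 7: +2 fires, +1 burnt (F count now 2)
Step 8: +1 fires, +2 burnt (F count now 1)
Step 9: +0 fires, +1 burnt (F count now 0)
Fire out after step 9
Initially T: 21, now '.': 21
Total burnt (originally-T cells now '.'): 12

Answer: 12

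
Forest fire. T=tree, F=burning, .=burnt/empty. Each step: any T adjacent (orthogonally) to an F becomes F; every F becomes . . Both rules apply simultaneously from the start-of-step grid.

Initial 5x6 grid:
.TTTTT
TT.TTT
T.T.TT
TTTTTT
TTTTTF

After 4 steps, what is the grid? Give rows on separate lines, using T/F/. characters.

Step 1: 2 trees catch fire, 1 burn out
  .TTTTT
  TT.TTT
  T.T.TT
  TTTTTF
  TTTTF.
Step 2: 3 trees catch fire, 2 burn out
  .TTTTT
  TT.TTT
  T.T.TF
  TTTTF.
  TTTF..
Step 3: 4 trees catch fire, 3 burn out
  .TTTTT
  TT.TTF
  T.T.F.
  TTTF..
  TTF...
Step 4: 4 trees catch fire, 4 burn out
  .TTTTF
  TT.TF.
  T.T...
  TTF...
  TF....

.TTTTF
TT.TF.
T.T...
TTF...
TF....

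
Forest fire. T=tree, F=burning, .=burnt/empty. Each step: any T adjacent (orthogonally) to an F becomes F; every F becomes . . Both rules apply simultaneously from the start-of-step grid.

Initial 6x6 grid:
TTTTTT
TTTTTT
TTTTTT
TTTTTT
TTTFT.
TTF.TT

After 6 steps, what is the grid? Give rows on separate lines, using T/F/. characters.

Step 1: 4 trees catch fire, 2 burn out
  TTTTTT
  TTTTTT
  TTTTTT
  TTTFTT
  TTF.F.
  TF..TT
Step 2: 6 trees catch fire, 4 burn out
  TTTTTT
  TTTTTT
  TTTFTT
  TTF.FT
  TF....
  F...FT
Step 3: 7 trees catch fire, 6 burn out
  TTTTTT
  TTTFTT
  TTF.FT
  TF...F
  F.....
  .....F
Step 4: 6 trees catch fire, 7 burn out
  TTTFTT
  TTF.FT
  TF...F
  F.....
  ......
  ......
Step 5: 5 trees catch fire, 6 burn out
  TTF.FT
  TF...F
  F.....
  ......
  ......
  ......
Step 6: 3 trees catch fire, 5 burn out
  TF...F
  F.....
  ......
  ......
  ......
  ......

TF...F
F.....
......
......
......
......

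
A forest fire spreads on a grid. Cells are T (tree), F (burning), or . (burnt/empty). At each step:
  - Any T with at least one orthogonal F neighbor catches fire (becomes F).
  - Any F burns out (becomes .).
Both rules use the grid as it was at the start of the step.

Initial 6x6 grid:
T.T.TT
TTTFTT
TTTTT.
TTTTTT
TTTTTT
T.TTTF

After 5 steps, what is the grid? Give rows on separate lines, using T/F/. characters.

Step 1: 5 trees catch fire, 2 burn out
  T.T.TT
  TTF.FT
  TTTFT.
  TTTTTT
  TTTTTF
  T.TTF.
Step 2: 10 trees catch fire, 5 burn out
  T.F.FT
  TF...F
  TTF.F.
  TTTFTF
  TTTTF.
  T.TF..
Step 3: 7 trees catch fire, 10 burn out
  T....F
  F.....
  TF....
  TTF.F.
  TTTF..
  T.F...
Step 4: 4 trees catch fire, 7 burn out
  F.....
  ......
  F.....
  TF....
  TTF...
  T.....
Step 5: 2 trees catch fire, 4 burn out
  ......
  ......
  ......
  F.....
  TF....
  T.....

......
......
......
F.....
TF....
T.....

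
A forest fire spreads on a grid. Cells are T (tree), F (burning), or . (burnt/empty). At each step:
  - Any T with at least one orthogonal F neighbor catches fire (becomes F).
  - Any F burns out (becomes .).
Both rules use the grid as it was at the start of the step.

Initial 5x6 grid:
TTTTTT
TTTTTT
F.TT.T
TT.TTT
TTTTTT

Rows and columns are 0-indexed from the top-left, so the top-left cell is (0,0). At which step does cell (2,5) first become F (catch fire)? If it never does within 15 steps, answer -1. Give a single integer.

Step 1: cell (2,5)='T' (+2 fires, +1 burnt)
Step 2: cell (2,5)='T' (+4 fires, +2 burnt)
Step 3: cell (2,5)='T' (+3 fires, +4 burnt)
Step 4: cell (2,5)='T' (+4 fires, +3 burnt)
Step 5: cell (2,5)='T' (+4 fires, +4 burnt)
Step 6: cell (2,5)='T' (+4 fires, +4 burnt)
Step 7: cell (2,5)='F' (+4 fires, +4 burnt)
  -> target ignites at step 7
Step 8: cell (2,5)='.' (+1 fires, +4 burnt)
Step 9: cell (2,5)='.' (+0 fires, +1 burnt)
  fire out at step 9

7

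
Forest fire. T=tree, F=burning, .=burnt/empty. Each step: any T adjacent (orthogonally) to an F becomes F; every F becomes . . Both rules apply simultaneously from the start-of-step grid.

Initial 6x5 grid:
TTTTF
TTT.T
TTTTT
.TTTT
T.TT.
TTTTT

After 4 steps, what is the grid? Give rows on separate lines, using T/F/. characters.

Step 1: 2 trees catch fire, 1 burn out
  TTTF.
  TTT.F
  TTTTT
  .TTTT
  T.TT.
  TTTTT
Step 2: 2 trees catch fire, 2 burn out
  TTF..
  TTT..
  TTTTF
  .TTTT
  T.TT.
  TTTTT
Step 3: 4 trees catch fire, 2 burn out
  TF...
  TTF..
  TTTF.
  .TTTF
  T.TT.
  TTTTT
Step 4: 4 trees catch fire, 4 burn out
  F....
  TF...
  TTF..
  .TTF.
  T.TT.
  TTTTT

F....
TF...
TTF..
.TTF.
T.TT.
TTTTT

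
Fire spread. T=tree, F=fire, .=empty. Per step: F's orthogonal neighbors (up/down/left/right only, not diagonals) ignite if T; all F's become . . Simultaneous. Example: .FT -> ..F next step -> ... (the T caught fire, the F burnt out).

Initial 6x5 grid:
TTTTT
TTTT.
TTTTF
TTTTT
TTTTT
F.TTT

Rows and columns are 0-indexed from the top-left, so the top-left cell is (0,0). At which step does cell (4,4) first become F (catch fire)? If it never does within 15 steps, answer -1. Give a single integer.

Step 1: cell (4,4)='T' (+3 fires, +2 burnt)
Step 2: cell (4,4)='F' (+6 fires, +3 burnt)
  -> target ignites at step 2
Step 3: cell (4,4)='.' (+9 fires, +6 burnt)
Step 4: cell (4,4)='.' (+6 fires, +9 burnt)
Step 5: cell (4,4)='.' (+2 fires, +6 burnt)
Step 6: cell (4,4)='.' (+0 fires, +2 burnt)
  fire out at step 6

2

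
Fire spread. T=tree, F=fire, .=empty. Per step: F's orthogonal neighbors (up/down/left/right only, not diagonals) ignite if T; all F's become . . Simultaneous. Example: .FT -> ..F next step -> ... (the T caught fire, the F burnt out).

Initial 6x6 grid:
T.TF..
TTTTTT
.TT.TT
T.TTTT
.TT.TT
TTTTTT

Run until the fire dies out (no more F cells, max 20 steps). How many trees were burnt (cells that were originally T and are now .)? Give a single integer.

Answer: 26

Derivation:
Step 1: +2 fires, +1 burnt (F count now 2)
Step 2: +2 fires, +2 burnt (F count now 2)
Step 3: +4 fires, +2 burnt (F count now 4)
Step 4: +5 fires, +4 burnt (F count now 5)
Step 5: +5 fires, +5 burnt (F count now 5)
Step 6: +4 fires, +5 burnt (F count now 4)
Step 7: +3 fires, +4 burnt (F count now 3)
Step 8: +1 fires, +3 burnt (F count now 1)
Step 9: +0 fires, +1 burnt (F count now 0)
Fire out after step 9
Initially T: 27, now '.': 35
Total burnt (originally-T cells now '.'): 26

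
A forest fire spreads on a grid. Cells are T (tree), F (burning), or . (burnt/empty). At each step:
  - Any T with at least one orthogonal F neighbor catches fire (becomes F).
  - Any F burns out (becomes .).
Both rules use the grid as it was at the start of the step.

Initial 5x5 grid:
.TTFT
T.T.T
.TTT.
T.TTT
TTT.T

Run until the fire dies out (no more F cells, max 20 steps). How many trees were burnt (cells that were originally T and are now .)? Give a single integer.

Answer: 16

Derivation:
Step 1: +2 fires, +1 burnt (F count now 2)
Step 2: +3 fires, +2 burnt (F count now 3)
Step 3: +1 fires, +3 burnt (F count now 1)
Step 4: +3 fires, +1 burnt (F count now 3)
Step 5: +2 fires, +3 burnt (F count now 2)
Step 6: +2 fires, +2 burnt (F count now 2)
Step 7: +2 fires, +2 burnt (F count now 2)
Step 8: +1 fires, +2 burnt (F count now 1)
Step 9: +0 fires, +1 burnt (F count now 0)
Fire out after step 9
Initially T: 17, now '.': 24
Total burnt (originally-T cells now '.'): 16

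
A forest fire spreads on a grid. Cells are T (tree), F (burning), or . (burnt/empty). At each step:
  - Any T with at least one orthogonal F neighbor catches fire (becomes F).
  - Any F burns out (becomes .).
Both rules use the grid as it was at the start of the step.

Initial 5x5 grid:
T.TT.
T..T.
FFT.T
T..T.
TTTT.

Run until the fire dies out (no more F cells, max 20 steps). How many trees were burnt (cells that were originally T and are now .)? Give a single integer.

Step 1: +3 fires, +2 burnt (F count now 3)
Step 2: +2 fires, +3 burnt (F count now 2)
Step 3: +1 fires, +2 burnt (F count now 1)
Step 4: +1 fires, +1 burnt (F count now 1)
Step 5: +1 fires, +1 burnt (F count now 1)
Step 6: +1 fires, +1 burnt (F count now 1)
Step 7: +0 fires, +1 burnt (F count now 0)
Fire out after step 7
Initially T: 13, now '.': 21
Total burnt (originally-T cells now '.'): 9

Answer: 9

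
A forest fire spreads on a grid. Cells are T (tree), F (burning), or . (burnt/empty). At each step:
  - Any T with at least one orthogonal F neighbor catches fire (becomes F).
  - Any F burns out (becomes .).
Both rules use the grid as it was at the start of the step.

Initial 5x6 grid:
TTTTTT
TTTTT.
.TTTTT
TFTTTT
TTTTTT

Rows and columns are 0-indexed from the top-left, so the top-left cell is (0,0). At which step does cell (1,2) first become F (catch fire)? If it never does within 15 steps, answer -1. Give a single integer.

Step 1: cell (1,2)='T' (+4 fires, +1 burnt)
Step 2: cell (1,2)='T' (+5 fires, +4 burnt)
Step 3: cell (1,2)='F' (+6 fires, +5 burnt)
  -> target ignites at step 3
Step 4: cell (1,2)='.' (+6 fires, +6 burnt)
Step 5: cell (1,2)='.' (+4 fires, +6 burnt)
Step 6: cell (1,2)='.' (+1 fires, +4 burnt)
Step 7: cell (1,2)='.' (+1 fires, +1 burnt)
Step 8: cell (1,2)='.' (+0 fires, +1 burnt)
  fire out at step 8

3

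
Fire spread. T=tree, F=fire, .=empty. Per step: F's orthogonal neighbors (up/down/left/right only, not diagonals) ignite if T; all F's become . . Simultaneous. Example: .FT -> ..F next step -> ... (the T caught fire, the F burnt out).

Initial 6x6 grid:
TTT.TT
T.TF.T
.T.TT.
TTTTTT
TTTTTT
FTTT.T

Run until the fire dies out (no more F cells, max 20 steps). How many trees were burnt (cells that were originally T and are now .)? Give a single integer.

Step 1: +4 fires, +2 burnt (F count now 4)
Step 2: +6 fires, +4 burnt (F count now 6)
Step 3: +7 fires, +6 burnt (F count now 7)
Step 4: +4 fires, +7 burnt (F count now 4)
Step 5: +2 fires, +4 burnt (F count now 2)
Step 6: +1 fires, +2 burnt (F count now 1)
Step 7: +0 fires, +1 burnt (F count now 0)
Fire out after step 7
Initially T: 27, now '.': 33
Total burnt (originally-T cells now '.'): 24

Answer: 24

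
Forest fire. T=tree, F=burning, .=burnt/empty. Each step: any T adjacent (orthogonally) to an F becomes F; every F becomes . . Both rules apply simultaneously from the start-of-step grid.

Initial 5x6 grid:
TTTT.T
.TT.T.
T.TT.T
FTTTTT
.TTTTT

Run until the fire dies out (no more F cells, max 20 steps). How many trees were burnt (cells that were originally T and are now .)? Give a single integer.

Step 1: +2 fires, +1 burnt (F count now 2)
Step 2: +2 fires, +2 burnt (F count now 2)
Step 3: +3 fires, +2 burnt (F count now 3)
Step 4: +4 fires, +3 burnt (F count now 4)
Step 5: +4 fires, +4 burnt (F count now 4)
Step 6: +4 fires, +4 burnt (F count now 4)
Step 7: +1 fires, +4 burnt (F count now 1)
Step 8: +0 fires, +1 burnt (F count now 0)
Fire out after step 8
Initially T: 22, now '.': 28
Total burnt (originally-T cells now '.'): 20

Answer: 20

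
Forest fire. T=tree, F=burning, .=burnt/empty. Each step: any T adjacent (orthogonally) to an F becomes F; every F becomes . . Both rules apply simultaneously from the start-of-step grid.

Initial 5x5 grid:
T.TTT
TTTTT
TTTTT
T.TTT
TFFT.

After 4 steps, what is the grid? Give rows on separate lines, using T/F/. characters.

Step 1: 3 trees catch fire, 2 burn out
  T.TTT
  TTTTT
  TTTTT
  T.FTT
  F..F.
Step 2: 3 trees catch fire, 3 burn out
  T.TTT
  TTTTT
  TTFTT
  F..FT
  .....
Step 3: 5 trees catch fire, 3 burn out
  T.TTT
  TTFTT
  FF.FT
  ....F
  .....
Step 4: 5 trees catch fire, 5 burn out
  T.FTT
  FF.FT
  ....F
  .....
  .....

T.FTT
FF.FT
....F
.....
.....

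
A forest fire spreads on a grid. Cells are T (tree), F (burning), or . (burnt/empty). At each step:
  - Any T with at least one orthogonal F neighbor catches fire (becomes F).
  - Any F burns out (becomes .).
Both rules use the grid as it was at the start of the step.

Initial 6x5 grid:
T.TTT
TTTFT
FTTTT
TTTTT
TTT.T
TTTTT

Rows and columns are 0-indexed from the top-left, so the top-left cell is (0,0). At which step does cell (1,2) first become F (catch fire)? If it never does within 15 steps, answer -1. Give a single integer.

Step 1: cell (1,2)='F' (+7 fires, +2 burnt)
  -> target ignites at step 1
Step 2: cell (1,2)='.' (+9 fires, +7 burnt)
Step 3: cell (1,2)='.' (+4 fires, +9 burnt)
Step 4: cell (1,2)='.' (+3 fires, +4 burnt)
Step 5: cell (1,2)='.' (+2 fires, +3 burnt)
Step 6: cell (1,2)='.' (+1 fires, +2 burnt)
Step 7: cell (1,2)='.' (+0 fires, +1 burnt)
  fire out at step 7

1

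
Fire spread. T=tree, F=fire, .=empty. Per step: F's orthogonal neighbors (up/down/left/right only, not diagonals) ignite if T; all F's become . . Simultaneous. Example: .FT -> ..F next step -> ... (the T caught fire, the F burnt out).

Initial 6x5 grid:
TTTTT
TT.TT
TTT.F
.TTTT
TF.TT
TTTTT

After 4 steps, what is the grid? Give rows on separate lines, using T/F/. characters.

Step 1: 5 trees catch fire, 2 burn out
  TTTTT
  TT.TF
  TTT..
  .FTTF
  F..TT
  TFTTT
Step 2: 8 trees catch fire, 5 burn out
  TTTTF
  TT.F.
  TFT..
  ..FF.
  ...TF
  F.FTT
Step 3: 7 trees catch fire, 8 burn out
  TTTF.
  TF...
  F.F..
  .....
  ...F.
  ...FF
Step 4: 3 trees catch fire, 7 burn out
  TFF..
  F....
  .....
  .....
  .....
  .....

TFF..
F....
.....
.....
.....
.....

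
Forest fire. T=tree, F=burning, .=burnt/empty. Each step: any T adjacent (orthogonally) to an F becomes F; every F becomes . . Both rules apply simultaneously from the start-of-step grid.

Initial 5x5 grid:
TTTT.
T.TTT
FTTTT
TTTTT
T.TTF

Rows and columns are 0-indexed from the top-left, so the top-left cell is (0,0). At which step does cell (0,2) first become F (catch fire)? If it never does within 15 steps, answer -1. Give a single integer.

Step 1: cell (0,2)='T' (+5 fires, +2 burnt)
Step 2: cell (0,2)='T' (+7 fires, +5 burnt)
Step 3: cell (0,2)='T' (+5 fires, +7 burnt)
Step 4: cell (0,2)='F' (+2 fires, +5 burnt)
  -> target ignites at step 4
Step 5: cell (0,2)='.' (+1 fires, +2 burnt)
Step 6: cell (0,2)='.' (+0 fires, +1 burnt)
  fire out at step 6

4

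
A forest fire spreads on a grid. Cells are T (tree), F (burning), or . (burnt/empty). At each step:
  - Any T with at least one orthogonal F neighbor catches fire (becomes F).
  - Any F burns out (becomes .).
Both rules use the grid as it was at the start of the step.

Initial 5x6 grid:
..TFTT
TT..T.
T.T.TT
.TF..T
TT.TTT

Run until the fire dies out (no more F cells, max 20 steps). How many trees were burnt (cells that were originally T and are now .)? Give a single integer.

Answer: 14

Derivation:
Step 1: +4 fires, +2 burnt (F count now 4)
Step 2: +3 fires, +4 burnt (F count now 3)
Step 3: +2 fires, +3 burnt (F count now 2)
Step 4: +1 fires, +2 burnt (F count now 1)
Step 5: +1 fires, +1 burnt (F count now 1)
Step 6: +1 fires, +1 burnt (F count now 1)
Step 7: +1 fires, +1 burnt (F count now 1)
Step 8: +1 fires, +1 burnt (F count now 1)
Step 9: +0 fires, +1 burnt (F count now 0)
Fire out after step 9
Initially T: 17, now '.': 27
Total burnt (originally-T cells now '.'): 14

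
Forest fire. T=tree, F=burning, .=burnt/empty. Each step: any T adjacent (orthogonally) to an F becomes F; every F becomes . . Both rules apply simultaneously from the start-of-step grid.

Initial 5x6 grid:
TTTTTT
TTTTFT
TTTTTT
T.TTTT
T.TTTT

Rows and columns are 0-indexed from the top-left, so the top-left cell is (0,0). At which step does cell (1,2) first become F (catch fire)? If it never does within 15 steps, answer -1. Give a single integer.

Step 1: cell (1,2)='T' (+4 fires, +1 burnt)
Step 2: cell (1,2)='F' (+6 fires, +4 burnt)
  -> target ignites at step 2
Step 3: cell (1,2)='.' (+6 fires, +6 burnt)
Step 4: cell (1,2)='.' (+6 fires, +6 burnt)
Step 5: cell (1,2)='.' (+3 fires, +6 burnt)
Step 6: cell (1,2)='.' (+1 fires, +3 burnt)
Step 7: cell (1,2)='.' (+1 fires, +1 burnt)
Step 8: cell (1,2)='.' (+0 fires, +1 burnt)
  fire out at step 8

2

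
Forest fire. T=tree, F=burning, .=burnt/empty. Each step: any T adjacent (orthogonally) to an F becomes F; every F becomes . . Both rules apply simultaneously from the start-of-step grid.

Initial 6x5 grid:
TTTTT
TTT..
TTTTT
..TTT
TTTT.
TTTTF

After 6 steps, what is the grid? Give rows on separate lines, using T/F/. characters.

Step 1: 1 trees catch fire, 1 burn out
  TTTTT
  TTT..
  TTTTT
  ..TTT
  TTTT.
  TTTF.
Step 2: 2 trees catch fire, 1 burn out
  TTTTT
  TTT..
  TTTTT
  ..TTT
  TTTF.
  TTF..
Step 3: 3 trees catch fire, 2 burn out
  TTTTT
  TTT..
  TTTTT
  ..TFT
  TTF..
  TF...
Step 4: 5 trees catch fire, 3 burn out
  TTTTT
  TTT..
  TTTFT
  ..F.F
  TF...
  F....
Step 5: 3 trees catch fire, 5 burn out
  TTTTT
  TTT..
  TTF.F
  .....
  F....
  .....
Step 6: 2 trees catch fire, 3 burn out
  TTTTT
  TTF..
  TF...
  .....
  .....
  .....

TTTTT
TTF..
TF...
.....
.....
.....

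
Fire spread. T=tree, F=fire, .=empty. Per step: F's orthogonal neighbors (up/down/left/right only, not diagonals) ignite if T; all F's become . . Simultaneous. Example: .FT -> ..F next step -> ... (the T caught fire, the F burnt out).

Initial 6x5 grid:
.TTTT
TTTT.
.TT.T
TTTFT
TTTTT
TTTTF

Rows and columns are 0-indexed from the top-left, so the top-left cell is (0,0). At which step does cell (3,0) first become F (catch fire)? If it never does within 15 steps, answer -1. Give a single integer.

Step 1: cell (3,0)='T' (+5 fires, +2 burnt)
Step 2: cell (3,0)='T' (+5 fires, +5 burnt)
Step 3: cell (3,0)='F' (+5 fires, +5 burnt)
  -> target ignites at step 3
Step 4: cell (3,0)='.' (+5 fires, +5 burnt)
Step 5: cell (3,0)='.' (+3 fires, +5 burnt)
Step 6: cell (3,0)='.' (+1 fires, +3 burnt)
Step 7: cell (3,0)='.' (+0 fires, +1 burnt)
  fire out at step 7

3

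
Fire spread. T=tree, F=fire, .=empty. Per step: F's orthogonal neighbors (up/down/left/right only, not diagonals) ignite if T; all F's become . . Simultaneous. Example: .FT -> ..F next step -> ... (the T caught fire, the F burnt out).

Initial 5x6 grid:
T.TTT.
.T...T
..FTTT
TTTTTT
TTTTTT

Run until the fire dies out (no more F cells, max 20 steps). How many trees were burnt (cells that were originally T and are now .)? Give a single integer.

Step 1: +2 fires, +1 burnt (F count now 2)
Step 2: +4 fires, +2 burnt (F count now 4)
Step 3: +5 fires, +4 burnt (F count now 5)
Step 4: +4 fires, +5 burnt (F count now 4)
Step 5: +1 fires, +4 burnt (F count now 1)
Step 6: +0 fires, +1 burnt (F count now 0)
Fire out after step 6
Initially T: 21, now '.': 25
Total burnt (originally-T cells now '.'): 16

Answer: 16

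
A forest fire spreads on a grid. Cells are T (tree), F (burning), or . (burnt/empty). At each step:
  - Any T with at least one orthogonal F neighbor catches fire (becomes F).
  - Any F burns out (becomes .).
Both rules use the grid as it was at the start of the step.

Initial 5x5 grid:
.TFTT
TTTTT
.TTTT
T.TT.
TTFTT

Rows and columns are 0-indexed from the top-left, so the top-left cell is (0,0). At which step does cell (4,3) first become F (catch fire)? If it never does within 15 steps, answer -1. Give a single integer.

Step 1: cell (4,3)='F' (+6 fires, +2 burnt)
  -> target ignites at step 1
Step 2: cell (4,3)='.' (+7 fires, +6 burnt)
Step 3: cell (4,3)='.' (+5 fires, +7 burnt)
Step 4: cell (4,3)='.' (+1 fires, +5 burnt)
Step 5: cell (4,3)='.' (+0 fires, +1 burnt)
  fire out at step 5

1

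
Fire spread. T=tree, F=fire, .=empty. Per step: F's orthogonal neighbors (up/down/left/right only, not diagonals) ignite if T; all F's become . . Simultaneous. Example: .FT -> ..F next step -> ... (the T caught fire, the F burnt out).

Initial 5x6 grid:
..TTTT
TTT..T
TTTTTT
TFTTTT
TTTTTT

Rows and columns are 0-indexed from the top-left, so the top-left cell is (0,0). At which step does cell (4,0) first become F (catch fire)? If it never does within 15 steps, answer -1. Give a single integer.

Step 1: cell (4,0)='T' (+4 fires, +1 burnt)
Step 2: cell (4,0)='F' (+6 fires, +4 burnt)
  -> target ignites at step 2
Step 3: cell (4,0)='.' (+5 fires, +6 burnt)
Step 4: cell (4,0)='.' (+4 fires, +5 burnt)
Step 5: cell (4,0)='.' (+3 fires, +4 burnt)
Step 6: cell (4,0)='.' (+2 fires, +3 burnt)
Step 7: cell (4,0)='.' (+1 fires, +2 burnt)
Step 8: cell (4,0)='.' (+0 fires, +1 burnt)
  fire out at step 8

2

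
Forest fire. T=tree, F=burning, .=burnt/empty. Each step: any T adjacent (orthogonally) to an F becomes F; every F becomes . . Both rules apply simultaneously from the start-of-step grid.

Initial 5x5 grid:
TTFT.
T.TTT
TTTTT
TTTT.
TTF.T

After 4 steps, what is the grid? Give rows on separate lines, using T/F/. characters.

Step 1: 5 trees catch fire, 2 burn out
  TF.F.
  T.FTT
  TTTTT
  TTFT.
  TF..T
Step 2: 6 trees catch fire, 5 burn out
  F....
  T..FT
  TTFTT
  TF.F.
  F...T
Step 3: 5 trees catch fire, 6 burn out
  .....
  F...F
  TF.FT
  F....
  ....T
Step 4: 2 trees catch fire, 5 burn out
  .....
  .....
  F...F
  .....
  ....T

.....
.....
F...F
.....
....T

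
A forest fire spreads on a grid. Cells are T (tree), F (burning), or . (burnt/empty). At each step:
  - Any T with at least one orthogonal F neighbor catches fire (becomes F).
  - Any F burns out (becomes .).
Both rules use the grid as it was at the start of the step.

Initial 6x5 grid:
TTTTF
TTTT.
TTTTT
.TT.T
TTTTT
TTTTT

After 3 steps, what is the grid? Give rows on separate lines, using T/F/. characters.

Step 1: 1 trees catch fire, 1 burn out
  TTTF.
  TTTT.
  TTTTT
  .TT.T
  TTTTT
  TTTTT
Step 2: 2 trees catch fire, 1 burn out
  TTF..
  TTTF.
  TTTTT
  .TT.T
  TTTTT
  TTTTT
Step 3: 3 trees catch fire, 2 burn out
  TF...
  TTF..
  TTTFT
  .TT.T
  TTTTT
  TTTTT

TF...
TTF..
TTTFT
.TT.T
TTTTT
TTTTT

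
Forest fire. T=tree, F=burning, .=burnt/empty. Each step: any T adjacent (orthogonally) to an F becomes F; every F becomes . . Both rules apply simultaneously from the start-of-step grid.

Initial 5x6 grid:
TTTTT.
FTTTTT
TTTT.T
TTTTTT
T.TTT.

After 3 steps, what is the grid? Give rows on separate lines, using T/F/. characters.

Step 1: 3 trees catch fire, 1 burn out
  FTTTT.
  .FTTTT
  FTTT.T
  TTTTTT
  T.TTT.
Step 2: 4 trees catch fire, 3 burn out
  .FTTT.
  ..FTTT
  .FTT.T
  FTTTTT
  T.TTT.
Step 3: 5 trees catch fire, 4 burn out
  ..FTT.
  ...FTT
  ..FT.T
  .FTTTT
  F.TTT.

..FTT.
...FTT
..FT.T
.FTTTT
F.TTT.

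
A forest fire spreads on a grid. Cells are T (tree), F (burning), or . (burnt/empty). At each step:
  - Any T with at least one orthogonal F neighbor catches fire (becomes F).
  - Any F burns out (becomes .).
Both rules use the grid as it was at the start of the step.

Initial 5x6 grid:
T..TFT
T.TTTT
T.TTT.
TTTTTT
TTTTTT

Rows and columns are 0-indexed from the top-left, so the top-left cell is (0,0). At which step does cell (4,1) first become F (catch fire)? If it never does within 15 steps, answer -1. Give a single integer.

Step 1: cell (4,1)='T' (+3 fires, +1 burnt)
Step 2: cell (4,1)='T' (+3 fires, +3 burnt)
Step 3: cell (4,1)='T' (+3 fires, +3 burnt)
Step 4: cell (4,1)='T' (+4 fires, +3 burnt)
Step 5: cell (4,1)='T' (+3 fires, +4 burnt)
Step 6: cell (4,1)='T' (+2 fires, +3 burnt)
Step 7: cell (4,1)='F' (+2 fires, +2 burnt)
  -> target ignites at step 7
Step 8: cell (4,1)='.' (+2 fires, +2 burnt)
Step 9: cell (4,1)='.' (+1 fires, +2 burnt)
Step 10: cell (4,1)='.' (+1 fires, +1 burnt)
Step 11: cell (4,1)='.' (+0 fires, +1 burnt)
  fire out at step 11

7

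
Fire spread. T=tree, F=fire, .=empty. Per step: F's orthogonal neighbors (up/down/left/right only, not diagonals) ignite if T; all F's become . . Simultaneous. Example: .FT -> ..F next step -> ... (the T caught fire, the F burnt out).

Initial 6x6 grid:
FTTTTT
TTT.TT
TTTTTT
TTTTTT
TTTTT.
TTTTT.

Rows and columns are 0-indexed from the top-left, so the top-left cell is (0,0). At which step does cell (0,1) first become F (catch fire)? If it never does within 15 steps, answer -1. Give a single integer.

Step 1: cell (0,1)='F' (+2 fires, +1 burnt)
  -> target ignites at step 1
Step 2: cell (0,1)='.' (+3 fires, +2 burnt)
Step 3: cell (0,1)='.' (+4 fires, +3 burnt)
Step 4: cell (0,1)='.' (+4 fires, +4 burnt)
Step 5: cell (0,1)='.' (+6 fires, +4 burnt)
Step 6: cell (0,1)='.' (+5 fires, +6 burnt)
Step 7: cell (0,1)='.' (+4 fires, +5 burnt)
Step 8: cell (0,1)='.' (+3 fires, +4 burnt)
Step 9: cell (0,1)='.' (+1 fires, +3 burnt)
Step 10: cell (0,1)='.' (+0 fires, +1 burnt)
  fire out at step 10

1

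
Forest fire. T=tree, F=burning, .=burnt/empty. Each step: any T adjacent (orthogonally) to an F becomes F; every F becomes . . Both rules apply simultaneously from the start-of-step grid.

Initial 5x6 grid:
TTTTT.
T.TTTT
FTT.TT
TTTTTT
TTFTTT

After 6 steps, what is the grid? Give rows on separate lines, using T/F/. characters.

Step 1: 6 trees catch fire, 2 burn out
  TTTTT.
  F.TTTT
  .FT.TT
  FTFTTT
  TF.FTT
Step 2: 6 trees catch fire, 6 burn out
  FTTTT.
  ..TTTT
  ..F.TT
  .F.FTT
  F...FT
Step 3: 4 trees catch fire, 6 burn out
  .FTTT.
  ..FTTT
  ....TT
  ....FT
  .....F
Step 4: 4 trees catch fire, 4 burn out
  ..FTT.
  ...FTT
  ....FT
  .....F
  ......
Step 5: 3 trees catch fire, 4 burn out
  ...FT.
  ....FT
  .....F
  ......
  ......
Step 6: 2 trees catch fire, 3 burn out
  ....F.
  .....F
  ......
  ......
  ......

....F.
.....F
......
......
......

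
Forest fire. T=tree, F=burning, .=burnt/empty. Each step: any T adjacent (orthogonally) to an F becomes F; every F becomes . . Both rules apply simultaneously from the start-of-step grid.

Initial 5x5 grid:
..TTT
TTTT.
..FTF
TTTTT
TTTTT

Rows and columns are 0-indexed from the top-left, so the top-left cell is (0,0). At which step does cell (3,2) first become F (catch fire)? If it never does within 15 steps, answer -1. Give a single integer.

Step 1: cell (3,2)='F' (+4 fires, +2 burnt)
  -> target ignites at step 1
Step 2: cell (3,2)='.' (+7 fires, +4 burnt)
Step 3: cell (3,2)='.' (+5 fires, +7 burnt)
Step 4: cell (3,2)='.' (+2 fires, +5 burnt)
Step 5: cell (3,2)='.' (+0 fires, +2 burnt)
  fire out at step 5

1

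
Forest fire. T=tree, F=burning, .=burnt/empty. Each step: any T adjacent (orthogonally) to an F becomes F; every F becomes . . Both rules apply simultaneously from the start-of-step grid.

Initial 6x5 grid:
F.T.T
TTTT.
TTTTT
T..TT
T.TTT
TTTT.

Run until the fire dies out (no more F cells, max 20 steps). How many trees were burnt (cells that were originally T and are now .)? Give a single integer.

Answer: 21

Derivation:
Step 1: +1 fires, +1 burnt (F count now 1)
Step 2: +2 fires, +1 burnt (F count now 2)
Step 3: +3 fires, +2 burnt (F count now 3)
Step 4: +4 fires, +3 burnt (F count now 4)
Step 5: +2 fires, +4 burnt (F count now 2)
Step 6: +3 fires, +2 burnt (F count now 3)
Step 7: +3 fires, +3 burnt (F count now 3)
Step 8: +3 fires, +3 burnt (F count now 3)
Step 9: +0 fires, +3 burnt (F count now 0)
Fire out after step 9
Initially T: 22, now '.': 29
Total burnt (originally-T cells now '.'): 21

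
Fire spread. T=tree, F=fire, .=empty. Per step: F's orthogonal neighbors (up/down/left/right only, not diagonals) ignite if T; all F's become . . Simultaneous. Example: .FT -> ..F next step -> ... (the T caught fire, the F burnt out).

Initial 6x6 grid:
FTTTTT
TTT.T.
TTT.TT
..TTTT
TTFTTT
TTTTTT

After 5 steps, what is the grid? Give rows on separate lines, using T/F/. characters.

Step 1: 6 trees catch fire, 2 burn out
  .FTTTT
  FTT.T.
  TTT.TT
  ..FTTT
  TF.FTT
  TTFTTT
Step 2: 9 trees catch fire, 6 burn out
  ..FTTT
  .FT.T.
  FTF.TT
  ...FTT
  F...FT
  TF.FTT
Step 3: 7 trees catch fire, 9 burn out
  ...FTT
  ..F.T.
  .F..TT
  ....FT
  .....F
  F...FT
Step 4: 4 trees catch fire, 7 burn out
  ....FT
  ....T.
  ....FT
  .....F
  ......
  .....F
Step 5: 3 trees catch fire, 4 burn out
  .....F
  ....F.
  .....F
  ......
  ......
  ......

.....F
....F.
.....F
......
......
......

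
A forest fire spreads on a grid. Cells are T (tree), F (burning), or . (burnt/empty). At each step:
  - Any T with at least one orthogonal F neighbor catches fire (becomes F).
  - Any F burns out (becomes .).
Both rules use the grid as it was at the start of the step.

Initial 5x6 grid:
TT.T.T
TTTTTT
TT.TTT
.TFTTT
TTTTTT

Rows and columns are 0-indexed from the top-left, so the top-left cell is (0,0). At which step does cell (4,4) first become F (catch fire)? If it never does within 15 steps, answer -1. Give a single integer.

Step 1: cell (4,4)='T' (+3 fires, +1 burnt)
Step 2: cell (4,4)='T' (+5 fires, +3 burnt)
Step 3: cell (4,4)='F' (+7 fires, +5 burnt)
  -> target ignites at step 3
Step 4: cell (4,4)='.' (+7 fires, +7 burnt)
Step 5: cell (4,4)='.' (+2 fires, +7 burnt)
Step 6: cell (4,4)='.' (+1 fires, +2 burnt)
Step 7: cell (4,4)='.' (+0 fires, +1 burnt)
  fire out at step 7

3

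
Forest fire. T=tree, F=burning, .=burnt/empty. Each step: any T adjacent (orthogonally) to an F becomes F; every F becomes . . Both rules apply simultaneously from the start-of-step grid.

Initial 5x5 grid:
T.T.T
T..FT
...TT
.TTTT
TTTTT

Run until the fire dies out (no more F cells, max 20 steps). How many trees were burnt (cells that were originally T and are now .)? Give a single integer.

Answer: 13

Derivation:
Step 1: +2 fires, +1 burnt (F count now 2)
Step 2: +3 fires, +2 burnt (F count now 3)
Step 3: +3 fires, +3 burnt (F count now 3)
Step 4: +3 fires, +3 burnt (F count now 3)
Step 5: +1 fires, +3 burnt (F count now 1)
Step 6: +1 fires, +1 burnt (F count now 1)
Step 7: +0 fires, +1 burnt (F count now 0)
Fire out after step 7
Initially T: 16, now '.': 22
Total burnt (originally-T cells now '.'): 13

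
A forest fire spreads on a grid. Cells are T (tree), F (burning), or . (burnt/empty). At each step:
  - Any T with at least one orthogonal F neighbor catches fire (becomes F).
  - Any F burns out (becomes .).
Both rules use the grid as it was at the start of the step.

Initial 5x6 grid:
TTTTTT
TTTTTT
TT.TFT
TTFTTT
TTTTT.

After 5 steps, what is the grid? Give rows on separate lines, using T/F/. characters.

Step 1: 7 trees catch fire, 2 burn out
  TTTTTT
  TTTTFT
  TT.F.F
  TF.FFT
  TTFTT.
Step 2: 9 trees catch fire, 7 burn out
  TTTTFT
  TTTF.F
  TF....
  F....F
  TF.FF.
Step 3: 6 trees catch fire, 9 burn out
  TTTF.F
  TFF...
  F.....
  ......
  F.....
Step 4: 3 trees catch fire, 6 burn out
  TFF...
  F.....
  ......
  ......
  ......
Step 5: 1 trees catch fire, 3 burn out
  F.....
  ......
  ......
  ......
  ......

F.....
......
......
......
......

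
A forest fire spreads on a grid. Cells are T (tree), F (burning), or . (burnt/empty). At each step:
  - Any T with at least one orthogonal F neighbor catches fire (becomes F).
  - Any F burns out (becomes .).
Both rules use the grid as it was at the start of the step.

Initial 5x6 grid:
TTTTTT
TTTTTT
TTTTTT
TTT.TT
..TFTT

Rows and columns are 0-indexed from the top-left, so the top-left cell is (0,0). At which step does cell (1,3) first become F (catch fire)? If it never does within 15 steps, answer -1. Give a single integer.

Step 1: cell (1,3)='T' (+2 fires, +1 burnt)
Step 2: cell (1,3)='T' (+3 fires, +2 burnt)
Step 3: cell (1,3)='T' (+4 fires, +3 burnt)
Step 4: cell (1,3)='T' (+6 fires, +4 burnt)
Step 5: cell (1,3)='F' (+6 fires, +6 burnt)
  -> target ignites at step 5
Step 6: cell (1,3)='.' (+4 fires, +6 burnt)
Step 7: cell (1,3)='.' (+1 fires, +4 burnt)
Step 8: cell (1,3)='.' (+0 fires, +1 burnt)
  fire out at step 8

5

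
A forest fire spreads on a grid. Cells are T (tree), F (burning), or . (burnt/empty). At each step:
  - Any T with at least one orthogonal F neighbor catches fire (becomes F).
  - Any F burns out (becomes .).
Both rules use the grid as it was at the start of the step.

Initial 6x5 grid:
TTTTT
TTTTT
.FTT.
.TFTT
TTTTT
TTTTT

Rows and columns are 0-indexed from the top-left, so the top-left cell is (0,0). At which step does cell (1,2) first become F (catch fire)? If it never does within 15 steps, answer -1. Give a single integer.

Step 1: cell (1,2)='T' (+5 fires, +2 burnt)
Step 2: cell (1,2)='F' (+8 fires, +5 burnt)
  -> target ignites at step 2
Step 3: cell (1,2)='.' (+7 fires, +8 burnt)
Step 4: cell (1,2)='.' (+4 fires, +7 burnt)
Step 5: cell (1,2)='.' (+1 fires, +4 burnt)
Step 6: cell (1,2)='.' (+0 fires, +1 burnt)
  fire out at step 6

2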